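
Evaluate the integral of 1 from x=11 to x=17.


The integral of a constant k over [a, b] equals k * (b - a).
integral from 11 to 17 of 1 dx
= 1 * (17 - 11)
= 1 * 6
= 6

6


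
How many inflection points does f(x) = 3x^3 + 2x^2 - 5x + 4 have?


Inflection points occur where f''(x) = 0 and concavity changes.
f(x) = 3x^3 + 2x^2 - 5x + 4
f'(x) = 9x^2 + 4x - 5
f''(x) = 18x + 4
Set f''(x) = 0:
18x + 4 = 0
x = -4 / 18 = -2/9
Since f''(x) is linear (degree 1), it changes sign at this point.
Therefore there is exactly 1 inflection point.

1


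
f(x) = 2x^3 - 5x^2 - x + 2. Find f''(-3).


First derivative:
f'(x) = 6x^2 - 10x - 1
Second derivative:
f''(x) = 12x - 10
Substitute x = -3:
f''(-3) = 12 * (-3) - 10
= -36 - 10
= -46

-46


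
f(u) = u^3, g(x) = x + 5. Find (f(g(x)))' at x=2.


Using the chain rule: (f(g(x)))' = f'(g(x)) * g'(x)
First, find g(2):
g(2) = 1 * 2 + 5 = 7
Next, f'(u) = 3u^2
And g'(x) = 1
So f'(g(2)) * g'(2)
= 3 * 7^2 * 1
= 3 * 49 * 1
= 147

147


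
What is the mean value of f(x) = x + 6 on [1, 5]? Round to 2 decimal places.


Average value = 1/(b-a) * integral from a to b of f(x) dx
First compute the integral of x + 6:
F(x) = (1/2)x^2 + 6x
F(5) = 1/2 * 25 + 6 * 5 = 85/2
F(1) = 1/2 * 1 + 6 * 1 = 13/2
Integral = 85/2 - 13/2 = 36
Average = 36 / (5 - 1) = 36 / 4
= 9 = 9.00

9.00


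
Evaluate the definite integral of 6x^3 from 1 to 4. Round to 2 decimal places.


Find the antiderivative of 6x^3:
F(x) = 6/4 * x^4
Apply the Fundamental Theorem of Calculus:
F(4) - F(1)
= 6/4 * 4^4 - 6/4 * 1^4
= 6/4 * (256 - 1)
= 6/4 * 255
= 765/2 = 382.50

382.50


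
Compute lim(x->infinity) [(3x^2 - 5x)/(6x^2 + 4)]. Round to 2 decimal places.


For limits at infinity with equal-degree polynomials,
we compare leading coefficients.
Numerator leading term: 3x^2
Denominator leading term: 6x^2
Divide both by x^2:
lim = (3 - 5/x) / (6 + 4/x^2)
As x -> infinity, the 1/x and 1/x^2 terms vanish:
= 3/6 = 1/2 = 0.50

0.50


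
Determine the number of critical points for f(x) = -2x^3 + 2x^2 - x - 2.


Find where f'(x) = 0:
f(x) = -2x^3 + 2x^2 - x - 2
f'(x) = -6x^2 + 4x - 1
This is a quadratic in x. Use the discriminant to count real roots.
Discriminant = (4)^2 - 4 * (-6) * (-1)
= 16 - 24
= -8
Since discriminant < 0, f'(x) = 0 has no real solutions.
Number of critical points: 0

0


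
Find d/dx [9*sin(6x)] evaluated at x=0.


Apply the chain rule to differentiate 9*sin(6x):
d/dx [9*sin(6x)]
= 9 * cos(6x) * d/dx(6x)
= 9 * 6 * cos(6x)
= 54 * cos(6x)
Evaluate at x = 0:
= 54 * cos(0)
= 54 * 1
= 54

54


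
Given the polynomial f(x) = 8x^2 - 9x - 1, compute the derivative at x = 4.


Differentiate term by term using power and sum rules:
f(x) = 8x^2 - 9x - 1
f'(x) = 16x - 9
Substitute x = 4:
f'(4) = 16 * 4 - 9
= 64 - 9
= 55

55


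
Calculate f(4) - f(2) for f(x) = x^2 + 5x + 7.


Net change = f(b) - f(a)
f(x) = x^2 + 5x + 7
Compute f(4):
f(4) = 1 * 4^2 + 5 * 4 + 7
= 16 + 20 + 7
= 43
Compute f(2):
f(2) = 1 * 2^2 + 5 * 2 + 7
= 4 + 10 + 7
= 21
Net change = 43 - 21 = 22

22


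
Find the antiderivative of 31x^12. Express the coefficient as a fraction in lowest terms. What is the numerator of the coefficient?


Apply the power rule for integration:
integral of ax^n dx = a/(n+1) * x^(n+1) + C
integral of 31x^12 dx
= 31/13 * x^13 + C
The coefficient in lowest terms is 31/13, and its numerator is 31

31


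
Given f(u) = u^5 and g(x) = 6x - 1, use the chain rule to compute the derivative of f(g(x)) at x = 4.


Using the chain rule: (f(g(x)))' = f'(g(x)) * g'(x)
First, find g(4):
g(4) = 6 * 4 - 1 = 23
Next, f'(u) = 5u^4
And g'(x) = 6
So f'(g(4)) * g'(4)
= 5 * 23^4 * 6
= 5 * 279841 * 6
= 8395230

8395230


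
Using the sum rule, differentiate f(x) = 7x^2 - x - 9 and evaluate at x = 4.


Differentiate term by term using power and sum rules:
f(x) = 7x^2 - x - 9
f'(x) = 14x - 1
Substitute x = 4:
f'(4) = 14 * 4 - 1
= 56 - 1
= 55

55


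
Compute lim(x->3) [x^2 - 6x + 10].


Since polynomials are continuous, we use direct substitution.
lim(x->3) of x^2 - 6x + 10
= 1 * 3^2 - 6 * 3 + 10
= 9 - 18 + 10
= 1

1


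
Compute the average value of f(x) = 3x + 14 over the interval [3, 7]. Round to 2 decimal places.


Average value = 1/(b-a) * integral from a to b of f(x) dx
First compute the integral of 3x + 14:
F(x) = (3/2)x^2 + 14x
F(7) = 3/2 * 49 + 14 * 7 = 343/2
F(3) = 3/2 * 9 + 14 * 3 = 111/2
Integral = 343/2 - 111/2 = 116
Average = 116 / (7 - 3) = 116 / 4
= 29 = 29.00

29.00


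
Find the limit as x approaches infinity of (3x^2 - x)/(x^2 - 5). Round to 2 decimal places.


For limits at infinity with equal-degree polynomials,
we compare leading coefficients.
Numerator leading term: 3x^2
Denominator leading term: x^2
Divide both by x^2:
lim = (3 - 1/x) / (1 - 5/x^2)
As x -> infinity, the 1/x and 1/x^2 terms vanish:
= 3/1 = 3 = 3.00

3.00


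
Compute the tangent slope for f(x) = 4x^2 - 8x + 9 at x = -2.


The slope of the tangent line equals f'(x) at the point.
f(x) = 4x^2 - 8x + 9
f'(x) = 8x - 8
At x = -2:
f'(-2) = 8 * (-2) - 8
= -16 - 8
= -24

-24


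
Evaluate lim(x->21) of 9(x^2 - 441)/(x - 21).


Direct substitution gives 0/0, so we factor the numerator.
Factor: 9(x^2 - 441) = 9 * (x - 21)(x + 21)
Cancel the common factor (x - 21):
9(x^2 - 441)/(x - 21) = 9 * (x + 21)
Now substitute x = 21:
= 9 * (21 + 21) = 378

378


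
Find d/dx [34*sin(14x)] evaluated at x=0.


Apply the chain rule to differentiate 34*sin(14x):
d/dx [34*sin(14x)]
= 34 * cos(14x) * d/dx(14x)
= 34 * 14 * cos(14x)
= 476 * cos(14x)
Evaluate at x = 0:
= 476 * cos(0)
= 476 * 1
= 476

476


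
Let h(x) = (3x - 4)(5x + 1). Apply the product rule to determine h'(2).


Let u(x) = 3x - 4 and v(x) = 5x + 1
u'(x) = 3
v'(x) = 5
Product rule: h'(x) = u'(x)*v(x) + u(x)*v'(x)
= 3 * (5x + 1) + (3x - 4) * 5
At x = 2:
u(2) = 3 * 2 - 4 = 2
v(2) = 5 * 2 + 1 = 11
h'(2) = 3 * 11 + 2 * 5
= 33 + 10
= 43

43


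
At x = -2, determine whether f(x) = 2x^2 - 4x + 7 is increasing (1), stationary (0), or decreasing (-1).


Compute f'(x) to determine behavior:
f'(x) = 4x - 4
f'(-2) = 4 * (-2) - 4
= -8 - 4
= -12
Since f'(-2) < 0, the function is decreasing (-1)

-1


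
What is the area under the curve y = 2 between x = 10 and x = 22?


The area under a constant function y = 2 is a rectangle.
Width = 22 - 10 = 12
Height = 2
Area = width * height
= 12 * 2
= 24

24


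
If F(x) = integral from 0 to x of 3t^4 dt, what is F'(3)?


By the Fundamental Theorem of Calculus (Part 1):
If F(x) = integral from 0 to x of f(t) dt, then F'(x) = f(x)
Here f(t) = 3t^4
So F'(x) = 3x^4
Evaluate at x = 3:
F'(3) = 3 * 3^4
= 3 * 81
= 243

243


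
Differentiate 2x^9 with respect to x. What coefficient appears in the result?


We apply the power rule: d/dx [ax^n] = a*n * x^(n-1)
d/dx [2x^9]
= 2 * 9 * x^(9-1)
= 18x^8
The coefficient is 18

18


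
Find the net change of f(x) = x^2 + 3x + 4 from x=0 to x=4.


Net change = f(b) - f(a)
f(x) = x^2 + 3x + 4
Compute f(4):
f(4) = 1 * 4^2 + 3 * 4 + 4
= 16 + 12 + 4
= 32
Compute f(0):
f(0) = 1 * 0^2 + 3 * 0 + 4
= 0 + 0 + 4
= 4
Net change = 32 - 4 = 28

28


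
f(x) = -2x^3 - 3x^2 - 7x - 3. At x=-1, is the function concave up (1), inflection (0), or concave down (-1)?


Concavity is determined by the sign of f''(x).
f(x) = -2x^3 - 3x^2 - 7x - 3
f'(x) = -6x^2 - 6x - 7
f''(x) = -12x - 6
f''(-1) = -12 * (-1) - 6
= 12 - 6
= 6
Since f''(-1) > 0, the function is concave up (1)

1


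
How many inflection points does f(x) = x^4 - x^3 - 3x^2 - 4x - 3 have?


Inflection points occur where f''(x) = 0 and concavity changes.
f(x) = x^4 - x^3 - 3x^2 - 4x - 3
f'(x) = 4x^3 - 3x^2 - 6x - 4
f''(x) = 12x^2 - 6x - 6
This is a quadratic in x. Use the discriminant to count real roots.
Discriminant = (-6)^2 - 4 * 12 * (-6)
= 36 - (-288)
= 324
Since discriminant > 0, f''(x) = 0 has 2 distinct real solutions.
A quadratic with two distinct real roots changes sign at each root, so concavity changes at both.
Number of inflection points: 2

2


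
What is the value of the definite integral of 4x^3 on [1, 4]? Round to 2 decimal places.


Find the antiderivative of 4x^3:
F(x) = 4/4 * x^4
Apply the Fundamental Theorem of Calculus:
F(4) - F(1)
= 4/4 * 4^4 - 4/4 * 1^4
= 4/4 * (256 - 1)
= 4/4 * 255
= 255 = 255.00

255.00


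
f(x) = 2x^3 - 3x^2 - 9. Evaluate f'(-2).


Differentiate f(x) = 2x^3 - 3x^2 - 9 term by term:
f'(x) = 6x^2 - 6x
Substitute x = -2:
f'(-2) = 6 * (-2)^2 - 6 * (-2) + 0
= 24 + 12 + 0
= 36

36


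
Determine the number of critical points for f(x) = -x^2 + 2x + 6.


Find where f'(x) = 0:
f'(x) = -2x + 2
Set f'(x) = 0:
-2x + 2 = 0
x = -2 / (-2) = 1
This is a linear equation in x, so there is exactly one solution.
Number of critical points: 1

1


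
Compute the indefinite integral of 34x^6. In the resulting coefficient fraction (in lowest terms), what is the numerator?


Apply the power rule for integration:
integral of ax^n dx = a/(n+1) * x^(n+1) + C
integral of 34x^6 dx
= 34/7 * x^7 + C
The coefficient in lowest terms is 34/7, and its numerator is 34

34


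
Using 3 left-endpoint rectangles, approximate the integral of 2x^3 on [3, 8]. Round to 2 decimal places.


Left Riemann sum uses left endpoints of each subinterval.
Interval: [3, 8], n = 3
dx = (8 - 3) / 3 = 5/3
Left endpoints: [3, 14/3, 19/3]
f values: [54, 5488/27, 13718/27]
Sum = dx * (sum of f values)
= 5/3 * 2296/3
= 11480/9 ≈ 1275.56

1275.56


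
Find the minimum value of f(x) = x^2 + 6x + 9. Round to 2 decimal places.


For a quadratic f(x) = ax^2 + bx + c with a > 0, the minimum is at the vertex.
Vertex x-coordinate: x = -b/(2a)
x = -(6) / (2 * 1)
x = -6/2 = -3
Substitute back to find the minimum value:
f(-3) = 1 * (-3)^2 + 6 * (-3) + 9
= 9 - 18 + 9
= 0 = 0.00

0.00


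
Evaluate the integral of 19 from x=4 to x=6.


The integral of a constant k over [a, b] equals k * (b - a).
integral from 4 to 6 of 19 dx
= 19 * (6 - 4)
= 19 * 2
= 38

38


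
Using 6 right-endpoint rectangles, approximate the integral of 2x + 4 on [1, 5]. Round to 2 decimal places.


Right Riemann sum uses right endpoints of each subinterval.
Interval: [1, 5], n = 6
dx = (5 - 1) / 6 = 2/3
Right endpoints: [5/3, 7/3, 3, 11/3, 13/3, 5]
f values: [22/3, 26/3, 10, 34/3, 38/3, 14]
Sum = dx * (sum of f values)
= 2/3 * 64
= 128/3 ≈ 42.67

42.67


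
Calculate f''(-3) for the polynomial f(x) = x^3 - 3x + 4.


First derivative:
f'(x) = 3x^2 - 3
Second derivative:
f''(x) = 6x
Substitute x = -3:
f''(-3) = 6 * (-3) + 0
= -18 + 0
= -18

-18


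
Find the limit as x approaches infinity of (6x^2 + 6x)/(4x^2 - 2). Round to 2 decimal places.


For limits at infinity with equal-degree polynomials,
we compare leading coefficients.
Numerator leading term: 6x^2
Denominator leading term: 4x^2
Divide both by x^2:
lim = (6 + 6/x) / (4 - 2/x^2)
As x -> infinity, the 1/x and 1/x^2 terms vanish:
= 6/4 = 3/2 = 1.50

1.50


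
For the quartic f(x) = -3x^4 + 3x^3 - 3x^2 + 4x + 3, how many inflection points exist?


Inflection points occur where f''(x) = 0 and concavity changes.
f(x) = -3x^4 + 3x^3 - 3x^2 + 4x + 3
f'(x) = -12x^3 + 9x^2 - 6x + 4
f''(x) = -36x^2 + 18x - 6
This is a quadratic in x. Use the discriminant to count real roots.
Discriminant = (18)^2 - 4 * (-36) * (-6)
= 324 - 864
= -540
Since discriminant < 0, f''(x) = 0 has no real solutions.
Number of inflection points: 0

0


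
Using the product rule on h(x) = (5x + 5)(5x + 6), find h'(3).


Let u(x) = 5x + 5 and v(x) = 5x + 6
u'(x) = 5
v'(x) = 5
Product rule: h'(x) = u'(x)*v(x) + u(x)*v'(x)
= 5 * (5x + 6) + (5x + 5) * 5
At x = 3:
u(3) = 5 * 3 + 5 = 20
v(3) = 5 * 3 + 6 = 21
h'(3) = 5 * 21 + 20 * 5
= 105 + 100
= 205

205


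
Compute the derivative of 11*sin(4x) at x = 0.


Apply the chain rule to differentiate 11*sin(4x):
d/dx [11*sin(4x)]
= 11 * cos(4x) * d/dx(4x)
= 11 * 4 * cos(4x)
= 44 * cos(4x)
Evaluate at x = 0:
= 44 * cos(0)
= 44 * 1
= 44

44


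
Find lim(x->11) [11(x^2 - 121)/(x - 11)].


Direct substitution gives 0/0, so we factor the numerator.
Factor: 11(x^2 - 121) = 11 * (x - 11)(x + 11)
Cancel the common factor (x - 11):
11(x^2 - 121)/(x - 11) = 11 * (x + 11)
Now substitute x = 11:
= 11 * (11 + 11) = 242

242


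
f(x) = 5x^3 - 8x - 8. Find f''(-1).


First derivative:
f'(x) = 15x^2 - 8
Second derivative:
f''(x) = 30x
Substitute x = -1:
f''(-1) = 30 * (-1) + 0
= -30 + 0
= -30

-30


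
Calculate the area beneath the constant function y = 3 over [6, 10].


The area under a constant function y = 3 is a rectangle.
Width = 10 - 6 = 4
Height = 3
Area = width * height
= 4 * 3
= 12

12


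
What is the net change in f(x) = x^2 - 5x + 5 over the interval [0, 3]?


Net change = f(b) - f(a)
f(x) = x^2 - 5x + 5
Compute f(3):
f(3) = 1 * 3^2 - 5 * 3 + 5
= 9 - 15 + 5
= -1
Compute f(0):
f(0) = 1 * 0^2 - 5 * 0 + 5
= 0 + 0 + 5
= 5
Net change = -1 - 5 = -6

-6


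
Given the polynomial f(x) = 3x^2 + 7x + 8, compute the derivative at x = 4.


Differentiate term by term using power and sum rules:
f(x) = 3x^2 + 7x + 8
f'(x) = 6x + 7
Substitute x = 4:
f'(4) = 6 * 4 + 7
= 24 + 7
= 31

31


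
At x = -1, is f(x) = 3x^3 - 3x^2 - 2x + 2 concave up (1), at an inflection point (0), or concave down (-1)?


Concavity is determined by the sign of f''(x).
f(x) = 3x^3 - 3x^2 - 2x + 2
f'(x) = 9x^2 - 6x - 2
f''(x) = 18x - 6
f''(-1) = 18 * (-1) - 6
= -18 - 6
= -24
Since f''(-1) < 0, the function is concave down (-1)

-1


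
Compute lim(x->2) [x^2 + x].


Since polynomials are continuous, we use direct substitution.
lim(x->2) of x^2 + x
= 1 * 2^2 + 1 * 2 + 0
= 4 + 2 + 0
= 6

6


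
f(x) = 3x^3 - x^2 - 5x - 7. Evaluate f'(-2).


Differentiate f(x) = 3x^3 - x^2 - 5x - 7 term by term:
f'(x) = 9x^2 - 2x - 5
Substitute x = -2:
f'(-2) = 9 * (-2)^2 - 2 * (-2) - 5
= 36 + 4 - 5
= 35

35


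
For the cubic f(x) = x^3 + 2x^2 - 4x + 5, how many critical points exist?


Find where f'(x) = 0:
f(x) = x^3 + 2x^2 - 4x + 5
f'(x) = 3x^2 + 4x - 4
This is a quadratic in x. Use the discriminant to count real roots.
Discriminant = (4)^2 - 4 * 3 * (-4)
= 16 - (-48)
= 64
Since discriminant > 0, f'(x) = 0 has 2 real solutions.
Number of critical points: 2

2


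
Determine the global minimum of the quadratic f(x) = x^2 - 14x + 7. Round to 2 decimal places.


For a quadratic f(x) = ax^2 + bx + c with a > 0, the minimum is at the vertex.
Vertex x-coordinate: x = -b/(2a)
x = -(-14) / (2 * 1)
x = 14/2 = 7
Substitute back to find the minimum value:
f(7) = 1 * 7^2 - 14 * 7 + 7
= 49 - 98 + 7
= -42 = -42.00

-42.00


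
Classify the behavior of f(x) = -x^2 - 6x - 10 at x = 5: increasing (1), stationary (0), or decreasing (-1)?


Compute f'(x) to determine behavior:
f'(x) = -2x - 6
f'(5) = -2 * 5 - 6
= -10 - 6
= -16
Since f'(5) < 0, the function is decreasing (-1)

-1


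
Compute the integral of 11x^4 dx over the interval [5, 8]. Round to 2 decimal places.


Find the antiderivative of 11x^4:
F(x) = 11/5 * x^5
Apply the Fundamental Theorem of Calculus:
F(8) - F(5)
= 11/5 * 8^5 - 11/5 * 5^5
= 11/5 * (32768 - 3125)
= 11/5 * 29643
= 326073/5 = 65214.60

65214.60


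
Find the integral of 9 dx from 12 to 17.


The integral of a constant k over [a, b] equals k * (b - a).
integral from 12 to 17 of 9 dx
= 9 * (17 - 12)
= 9 * 5
= 45

45


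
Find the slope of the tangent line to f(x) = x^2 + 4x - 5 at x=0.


The slope of the tangent line equals f'(x) at the point.
f(x) = x^2 + 4x - 5
f'(x) = 2x + 4
At x = 0:
f'(0) = 2 * 0 + 4
= 0 + 4
= 4

4


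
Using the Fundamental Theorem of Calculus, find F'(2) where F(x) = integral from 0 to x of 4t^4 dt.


By the Fundamental Theorem of Calculus (Part 1):
If F(x) = integral from 0 to x of f(t) dt, then F'(x) = f(x)
Here f(t) = 4t^4
So F'(x) = 4x^4
Evaluate at x = 2:
F'(2) = 4 * 2^4
= 4 * 16
= 64

64


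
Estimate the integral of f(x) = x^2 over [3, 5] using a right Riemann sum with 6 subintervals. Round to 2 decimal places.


Right Riemann sum uses right endpoints of each subinterval.
Interval: [3, 5], n = 6
dx = (5 - 3) / 6 = 1/3
Right endpoints: [10/3, 11/3, 4, 13/3, 14/3, 5]
f values: [100/9, 121/9, 16, 169/9, 196/9, 25]
Sum = dx * (sum of f values)
= 1/3 * 955/9
= 955/27 ≈ 35.37

35.37


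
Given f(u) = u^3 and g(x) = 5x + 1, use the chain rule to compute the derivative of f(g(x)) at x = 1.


Using the chain rule: (f(g(x)))' = f'(g(x)) * g'(x)
First, find g(1):
g(1) = 5 * 1 + 1 = 6
Next, f'(u) = 3u^2
And g'(x) = 5
So f'(g(1)) * g'(1)
= 3 * 6^2 * 5
= 3 * 36 * 5
= 540

540


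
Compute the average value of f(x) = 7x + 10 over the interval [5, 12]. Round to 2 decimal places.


Average value = 1/(b-a) * integral from a to b of f(x) dx
First compute the integral of 7x + 10:
F(x) = (7/2)x^2 + 10x
F(12) = 7/2 * 144 + 10 * 12 = 624
F(5) = 7/2 * 25 + 10 * 5 = 275/2
Integral = 624 - 275/2 = 973/2
Average = (973/2) / (12 - 5) = (973/2) / 7
= 139/2 = 69.50

69.50


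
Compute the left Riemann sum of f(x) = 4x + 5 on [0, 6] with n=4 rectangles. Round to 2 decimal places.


Left Riemann sum uses left endpoints of each subinterval.
Interval: [0, 6], n = 4
dx = (6 - 0) / 4 = 3/2
Left endpoints: [0, 3/2, 3, 9/2]
f values: [5, 11, 17, 23]
Sum = dx * (sum of f values)
= 3/2 * 56
= 84 = 84.00

84.00


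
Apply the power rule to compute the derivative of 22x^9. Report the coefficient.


We apply the power rule: d/dx [ax^n] = a*n * x^(n-1)
d/dx [22x^9]
= 22 * 9 * x^(9-1)
= 198x^8
The coefficient is 198

198


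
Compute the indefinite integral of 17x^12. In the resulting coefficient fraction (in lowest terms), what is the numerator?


Apply the power rule for integration:
integral of ax^n dx = a/(n+1) * x^(n+1) + C
integral of 17x^12 dx
= 17/13 * x^13 + C
The coefficient in lowest terms is 17/13, and its numerator is 17

17


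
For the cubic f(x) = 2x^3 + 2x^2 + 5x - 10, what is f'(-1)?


Differentiate f(x) = 2x^3 + 2x^2 + 5x - 10 term by term:
f'(x) = 6x^2 + 4x + 5
Substitute x = -1:
f'(-1) = 6 * (-1)^2 + 4 * (-1) + 5
= 6 - 4 + 5
= 7

7


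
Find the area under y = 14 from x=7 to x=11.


The area under a constant function y = 14 is a rectangle.
Width = 11 - 7 = 4
Height = 14
Area = width * height
= 4 * 14
= 56

56


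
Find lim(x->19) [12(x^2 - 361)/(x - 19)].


Direct substitution gives 0/0, so we factor the numerator.
Factor: 12(x^2 - 361) = 12 * (x - 19)(x + 19)
Cancel the common factor (x - 19):
12(x^2 - 361)/(x - 19) = 12 * (x + 19)
Now substitute x = 19:
= 12 * (19 + 19) = 456

456


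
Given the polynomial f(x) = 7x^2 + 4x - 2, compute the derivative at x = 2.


Differentiate term by term using power and sum rules:
f(x) = 7x^2 + 4x - 2
f'(x) = 14x + 4
Substitute x = 2:
f'(2) = 14 * 2 + 4
= 28 + 4
= 32

32


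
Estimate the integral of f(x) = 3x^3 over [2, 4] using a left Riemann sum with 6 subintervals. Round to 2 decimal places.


Left Riemann sum uses left endpoints of each subinterval.
Interval: [2, 4], n = 6
dx = (4 - 2) / 6 = 1/3
Left endpoints: [2, 7/3, 8/3, 3, 10/3, 11/3]
f values: [24, 343/9, 512/9, 81, 1000/9, 1331/9]
Sum = dx * (sum of f values)
= 1/3 * 459
= 153 = 153.00

153.00


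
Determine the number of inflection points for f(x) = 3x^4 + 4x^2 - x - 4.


Inflection points occur where f''(x) = 0 and concavity changes.
f(x) = 3x^4 + 4x^2 - x - 4
f'(x) = 12x^3 + 8x - 1
f''(x) = 36x^2 + 8
This is a quadratic in x. Use the discriminant to count real roots.
Discriminant = (0)^2 - 4 * 36 * 8
= 0 - 1152
= -1152
Since discriminant < 0, f''(x) = 0 has no real solutions.
Number of inflection points: 0

0


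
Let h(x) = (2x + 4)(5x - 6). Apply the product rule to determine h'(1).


Let u(x) = 2x + 4 and v(x) = 5x - 6
u'(x) = 2
v'(x) = 5
Product rule: h'(x) = u'(x)*v(x) + u(x)*v'(x)
= 2 * (5x - 6) + (2x + 4) * 5
At x = 1:
u(1) = 2 * 1 + 4 = 6
v(1) = 5 * 1 - 6 = -1
h'(1) = 2 * (-1) + 6 * 5
= -2 + 30
= 28

28


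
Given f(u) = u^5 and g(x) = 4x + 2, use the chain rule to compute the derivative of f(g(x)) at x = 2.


Using the chain rule: (f(g(x)))' = f'(g(x)) * g'(x)
First, find g(2):
g(2) = 4 * 2 + 2 = 10
Next, f'(u) = 5u^4
And g'(x) = 4
So f'(g(2)) * g'(2)
= 5 * 10^4 * 4
= 5 * 10000 * 4
= 200000

200000


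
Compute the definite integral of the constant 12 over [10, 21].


The integral of a constant k over [a, b] equals k * (b - a).
integral from 10 to 21 of 12 dx
= 12 * (21 - 10)
= 12 * 11
= 132

132


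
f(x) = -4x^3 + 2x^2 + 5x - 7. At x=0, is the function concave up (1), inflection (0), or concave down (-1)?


Concavity is determined by the sign of f''(x).
f(x) = -4x^3 + 2x^2 + 5x - 7
f'(x) = -12x^2 + 4x + 5
f''(x) = -24x + 4
f''(0) = -24 * 0 + 4
= 0 + 4
= 4
Since f''(0) > 0, the function is concave up (1)

1


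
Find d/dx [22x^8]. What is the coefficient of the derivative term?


We apply the power rule: d/dx [ax^n] = a*n * x^(n-1)
d/dx [22x^8]
= 22 * 8 * x^(8-1)
= 176x^7
The coefficient is 176

176


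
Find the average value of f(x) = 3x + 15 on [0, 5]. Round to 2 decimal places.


Average value = 1/(b-a) * integral from a to b of f(x) dx
First compute the integral of 3x + 15:
F(x) = (3/2)x^2 + 15x
F(5) = 3/2 * 25 + 15 * 5 = 225/2
F(0) = 3/2 * 0 + 15 * 0 = 0
Integral = 225/2 - 0 = 225/2
Average = (225/2) / (5 - 0) = (225/2) / 5
= 45/2 = 22.50

22.50


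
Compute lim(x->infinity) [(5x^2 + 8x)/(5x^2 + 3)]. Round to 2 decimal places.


For limits at infinity with equal-degree polynomials,
we compare leading coefficients.
Numerator leading term: 5x^2
Denominator leading term: 5x^2
Divide both by x^2:
lim = (5 + 8/x) / (5 + 3/x^2)
As x -> infinity, the 1/x and 1/x^2 terms vanish:
= 5/5 = 1 = 1.00

1.00


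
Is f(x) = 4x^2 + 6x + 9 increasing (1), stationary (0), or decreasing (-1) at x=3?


Compute f'(x) to determine behavior:
f'(x) = 8x + 6
f'(3) = 8 * 3 + 6
= 24 + 6
= 30
Since f'(3) > 0, the function is increasing (1)

1


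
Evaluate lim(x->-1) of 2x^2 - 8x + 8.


Since polynomials are continuous, we use direct substitution.
lim(x->-1) of 2x^2 - 8x + 8
= 2 * (-1)^2 - 8 * (-1) + 8
= 2 + 8 + 8
= 18

18


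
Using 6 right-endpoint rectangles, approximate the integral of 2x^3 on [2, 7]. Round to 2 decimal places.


Right Riemann sum uses right endpoints of each subinterval.
Interval: [2, 7], n = 6
dx = (7 - 2) / 6 = 5/6
Right endpoints: [17/6, 11/3, 9/2, 16/3, 37/6, 7]
f values: [4913/108, 2662/27, 729/4, 8192/27, 50653/108, 686]
Sum = dx * (sum of f values)
= 5/6 * 7139/4
= 35695/24 ≈ 1487.29

1487.29


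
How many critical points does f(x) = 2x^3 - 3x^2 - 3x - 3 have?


Find where f'(x) = 0:
f(x) = 2x^3 - 3x^2 - 3x - 3
f'(x) = 6x^2 - 6x - 3
This is a quadratic in x. Use the discriminant to count real roots.
Discriminant = (-6)^2 - 4 * 6 * (-3)
= 36 - (-72)
= 108
Since discriminant > 0, f'(x) = 0 has 2 real solutions.
Number of critical points: 2

2


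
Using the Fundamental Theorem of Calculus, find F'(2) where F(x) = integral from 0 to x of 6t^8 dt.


By the Fundamental Theorem of Calculus (Part 1):
If F(x) = integral from 0 to x of f(t) dt, then F'(x) = f(x)
Here f(t) = 6t^8
So F'(x) = 6x^8
Evaluate at x = 2:
F'(2) = 6 * 2^8
= 6 * 256
= 1536

1536


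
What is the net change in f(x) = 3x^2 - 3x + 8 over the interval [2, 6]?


Net change = f(b) - f(a)
f(x) = 3x^2 - 3x + 8
Compute f(6):
f(6) = 3 * 6^2 - 3 * 6 + 8
= 108 - 18 + 8
= 98
Compute f(2):
f(2) = 3 * 2^2 - 3 * 2 + 8
= 12 - 6 + 8
= 14
Net change = 98 - 14 = 84

84


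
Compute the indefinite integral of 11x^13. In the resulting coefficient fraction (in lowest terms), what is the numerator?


Apply the power rule for integration:
integral of ax^n dx = a/(n+1) * x^(n+1) + C
integral of 11x^13 dx
= 11/14 * x^14 + C
The coefficient in lowest terms is 11/14, and its numerator is 11

11


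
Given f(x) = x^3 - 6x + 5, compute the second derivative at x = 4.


First derivative:
f'(x) = 3x^2 - 6
Second derivative:
f''(x) = 6x
Substitute x = 4:
f''(4) = 6 * 4 + 0
= 24 + 0
= 24

24


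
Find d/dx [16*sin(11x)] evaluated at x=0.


Apply the chain rule to differentiate 16*sin(11x):
d/dx [16*sin(11x)]
= 16 * cos(11x) * d/dx(11x)
= 16 * 11 * cos(11x)
= 176 * cos(11x)
Evaluate at x = 0:
= 176 * cos(0)
= 176 * 1
= 176

176


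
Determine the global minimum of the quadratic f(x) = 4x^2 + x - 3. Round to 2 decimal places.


For a quadratic f(x) = ax^2 + bx + c with a > 0, the minimum is at the vertex.
Vertex x-coordinate: x = -b/(2a)
x = -(1) / (2 * 4)
x = -1/8
Substitute back to find the minimum value:
f(-1/8) = 4 * (-1/8)^2 + 1 * (-1/8) - 3
= 1/16 - 1/8 - 3
= -49/16 ≈ -3.06

-3.06


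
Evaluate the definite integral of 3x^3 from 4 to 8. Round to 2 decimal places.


Find the antiderivative of 3x^3:
F(x) = 3/4 * x^4
Apply the Fundamental Theorem of Calculus:
F(8) - F(4)
= 3/4 * 8^4 - 3/4 * 4^4
= 3/4 * (4096 - 256)
= 3/4 * 3840
= 2880 = 2880.00

2880.00


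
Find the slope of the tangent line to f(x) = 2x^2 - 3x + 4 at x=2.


The slope of the tangent line equals f'(x) at the point.
f(x) = 2x^2 - 3x + 4
f'(x) = 4x - 3
At x = 2:
f'(2) = 4 * 2 - 3
= 8 - 3
= 5

5


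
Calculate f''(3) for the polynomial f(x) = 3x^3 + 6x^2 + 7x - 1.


First derivative:
f'(x) = 9x^2 + 12x + 7
Second derivative:
f''(x) = 18x + 12
Substitute x = 3:
f''(3) = 18 * 3 + 12
= 54 + 12
= 66

66


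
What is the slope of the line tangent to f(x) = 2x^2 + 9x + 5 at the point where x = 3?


The slope of the tangent line equals f'(x) at the point.
f(x) = 2x^2 + 9x + 5
f'(x) = 4x + 9
At x = 3:
f'(3) = 4 * 3 + 9
= 12 + 9
= 21

21


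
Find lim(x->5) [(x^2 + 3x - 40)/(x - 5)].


Direct substitution gives 0/0, so we factor the numerator.
Factor: (x^2 + 3x - 40) = (x - 5)(x + 8)
Cancel the common factor (x - 5):
(x^2 + 3x - 40)/(x - 5) = (x + 8)
Now substitute x = 5:
= (5) - (-8) = 13

13


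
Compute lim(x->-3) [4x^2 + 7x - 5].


Since polynomials are continuous, we use direct substitution.
lim(x->-3) of 4x^2 + 7x - 5
= 4 * (-3)^2 + 7 * (-3) - 5
= 36 - 21 - 5
= 10

10


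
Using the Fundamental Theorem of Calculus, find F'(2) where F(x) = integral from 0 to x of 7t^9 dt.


By the Fundamental Theorem of Calculus (Part 1):
If F(x) = integral from 0 to x of f(t) dt, then F'(x) = f(x)
Here f(t) = 7t^9
So F'(x) = 7x^9
Evaluate at x = 2:
F'(2) = 7 * 2^9
= 7 * 512
= 3584

3584


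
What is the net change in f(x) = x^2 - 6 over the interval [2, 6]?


Net change = f(b) - f(a)
f(x) = x^2 - 6
Compute f(6):
f(6) = 1 * 6^2 + 0 * 6 - 6
= 36 + 0 - 6
= 30
Compute f(2):
f(2) = 1 * 2^2 + 0 * 2 - 6
= 4 + 0 - 6
= -2
Net change = 30 - (-2) = 32

32


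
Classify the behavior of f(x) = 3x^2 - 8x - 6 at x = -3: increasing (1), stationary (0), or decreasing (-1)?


Compute f'(x) to determine behavior:
f'(x) = 6x - 8
f'(-3) = 6 * (-3) - 8
= -18 - 8
= -26
Since f'(-3) < 0, the function is decreasing (-1)

-1


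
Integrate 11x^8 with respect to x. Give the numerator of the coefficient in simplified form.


Apply the power rule for integration:
integral of ax^n dx = a/(n+1) * x^(n+1) + C
integral of 11x^8 dx
= 11/9 * x^9 + C
The coefficient in lowest terms is 11/9, and its numerator is 11

11


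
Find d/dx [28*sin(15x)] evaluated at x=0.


Apply the chain rule to differentiate 28*sin(15x):
d/dx [28*sin(15x)]
= 28 * cos(15x) * d/dx(15x)
= 28 * 15 * cos(15x)
= 420 * cos(15x)
Evaluate at x = 0:
= 420 * cos(0)
= 420 * 1
= 420

420


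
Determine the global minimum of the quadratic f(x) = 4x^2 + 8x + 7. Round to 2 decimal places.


For a quadratic f(x) = ax^2 + bx + c with a > 0, the minimum is at the vertex.
Vertex x-coordinate: x = -b/(2a)
x = -(8) / (2 * 4)
x = -8/8 = -1
Substitute back to find the minimum value:
f(-1) = 4 * (-1)^2 + 8 * (-1) + 7
= 4 - 8 + 7
= 3 = 3.00

3.00


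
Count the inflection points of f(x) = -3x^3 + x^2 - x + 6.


Inflection points occur where f''(x) = 0 and concavity changes.
f(x) = -3x^3 + x^2 - x + 6
f'(x) = -9x^2 + 2x - 1
f''(x) = -18x + 2
Set f''(x) = 0:
-18x + 2 = 0
x = -2 / (-18) = 1/9
Since f''(x) is linear (degree 1), it changes sign at this point.
Therefore there is exactly 1 inflection point.

1


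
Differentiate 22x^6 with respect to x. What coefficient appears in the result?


We apply the power rule: d/dx [ax^n] = a*n * x^(n-1)
d/dx [22x^6]
= 22 * 6 * x^(6-1)
= 132x^5
The coefficient is 132

132


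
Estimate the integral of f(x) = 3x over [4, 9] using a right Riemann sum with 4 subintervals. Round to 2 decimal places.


Right Riemann sum uses right endpoints of each subinterval.
Interval: [4, 9], n = 4
dx = (9 - 4) / 4 = 5/4
Right endpoints: [21/4, 13/2, 31/4, 9]
f values: [63/4, 39/2, 93/4, 27]
Sum = dx * (sum of f values)
= 5/4 * 171/2
= 855/8 ≈ 106.88

106.88


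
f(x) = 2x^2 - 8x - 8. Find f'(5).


Differentiate term by term using power and sum rules:
f(x) = 2x^2 - 8x - 8
f'(x) = 4x - 8
Substitute x = 5:
f'(5) = 4 * 5 - 8
= 20 - 8
= 12

12


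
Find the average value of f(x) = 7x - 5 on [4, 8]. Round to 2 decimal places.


Average value = 1/(b-a) * integral from a to b of f(x) dx
First compute the integral of 7x - 5:
F(x) = (7/2)x^2 - 5x
F(8) = 7/2 * 64 - 5 * 8 = 184
F(4) = 7/2 * 16 - 5 * 4 = 36
Integral = 184 - 36 = 148
Average = 148 / (8 - 4) = 148 / 4
= 37 = 37.00

37.00


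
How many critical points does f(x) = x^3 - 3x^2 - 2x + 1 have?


Find where f'(x) = 0:
f(x) = x^3 - 3x^2 - 2x + 1
f'(x) = 3x^2 - 6x - 2
This is a quadratic in x. Use the discriminant to count real roots.
Discriminant = (-6)^2 - 4 * 3 * (-2)
= 36 - (-24)
= 60
Since discriminant > 0, f'(x) = 0 has 2 real solutions.
Number of critical points: 2

2


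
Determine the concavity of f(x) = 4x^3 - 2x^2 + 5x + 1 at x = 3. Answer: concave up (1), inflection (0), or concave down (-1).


Concavity is determined by the sign of f''(x).
f(x) = 4x^3 - 2x^2 + 5x + 1
f'(x) = 12x^2 - 4x + 5
f''(x) = 24x - 4
f''(3) = 24 * 3 - 4
= 72 - 4
= 68
Since f''(3) > 0, the function is concave up (1)

1


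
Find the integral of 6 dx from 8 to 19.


The integral of a constant k over [a, b] equals k * (b - a).
integral from 8 to 19 of 6 dx
= 6 * (19 - 8)
= 6 * 11
= 66

66


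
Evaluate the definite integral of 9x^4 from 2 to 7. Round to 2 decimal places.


Find the antiderivative of 9x^4:
F(x) = 9/5 * x^5
Apply the Fundamental Theorem of Calculus:
F(7) - F(2)
= 9/5 * 7^5 - 9/5 * 2^5
= 9/5 * (16807 - 32)
= 9/5 * 16775
= 30195 = 30195.00

30195.00


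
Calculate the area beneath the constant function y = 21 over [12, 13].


The area under a constant function y = 21 is a rectangle.
Width = 13 - 12 = 1
Height = 21
Area = width * height
= 1 * 21
= 21

21


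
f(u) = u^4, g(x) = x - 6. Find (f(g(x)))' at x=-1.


Using the chain rule: (f(g(x)))' = f'(g(x)) * g'(x)
First, find g(-1):
g(-1) = 1 * (-1) - 6 = -7
Next, f'(u) = 4u^3
And g'(x) = 1
So f'(g(-1)) * g'(-1)
= 4 * (-7)^3 * 1
= 4 * (-343) * 1
= -1372

-1372


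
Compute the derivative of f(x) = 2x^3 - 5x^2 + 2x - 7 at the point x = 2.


Differentiate f(x) = 2x^3 - 5x^2 + 2x - 7 term by term:
f'(x) = 6x^2 - 10x + 2
Substitute x = 2:
f'(2) = 6 * 2^2 - 10 * 2 + 2
= 24 - 20 + 2
= 6

6


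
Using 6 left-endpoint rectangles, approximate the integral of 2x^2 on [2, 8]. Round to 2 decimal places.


Left Riemann sum uses left endpoints of each subinterval.
Interval: [2, 8], n = 6
dx = (8 - 2) / 6 = 1
Left endpoints: [2, 3, 4, 5, 6, 7]
f values: [8, 18, 32, 50, 72, 98]
Sum = dx * (sum of f values)
= 1 * 278
= 278 = 278.00

278.00


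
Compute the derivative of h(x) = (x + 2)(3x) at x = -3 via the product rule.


Let u(x) = x + 2 and v(x) = 3x
u'(x) = 1
v'(x) = 3
Product rule: h'(x) = u'(x)*v(x) + u(x)*v'(x)
= 1 * (3x) + (x + 2) * 3
At x = -3:
u(-3) = 1 * (-3) + 2 = -1
v(-3) = 3 * (-3) + 0 = -9
h'(-3) = 1 * (-9) + (-1) * 3
= -9 - 3
= -12

-12


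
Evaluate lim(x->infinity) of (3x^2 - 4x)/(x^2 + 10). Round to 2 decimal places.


For limits at infinity with equal-degree polynomials,
we compare leading coefficients.
Numerator leading term: 3x^2
Denominator leading term: x^2
Divide both by x^2:
lim = (3 - 4/x) / (1 + 10/x^2)
As x -> infinity, the 1/x and 1/x^2 terms vanish:
= 3/1 = 3 = 3.00

3.00


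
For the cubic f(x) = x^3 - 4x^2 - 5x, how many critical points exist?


Find where f'(x) = 0:
f(x) = x^3 - 4x^2 - 5x
f'(x) = 3x^2 - 8x - 5
This is a quadratic in x. Use the discriminant to count real roots.
Discriminant = (-8)^2 - 4 * 3 * (-5)
= 64 - (-60)
= 124
Since discriminant > 0, f'(x) = 0 has 2 real solutions.
Number of critical points: 2

2


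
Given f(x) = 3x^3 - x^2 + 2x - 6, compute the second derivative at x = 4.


First derivative:
f'(x) = 9x^2 - 2x + 2
Second derivative:
f''(x) = 18x - 2
Substitute x = 4:
f''(4) = 18 * 4 - 2
= 72 - 2
= 70

70


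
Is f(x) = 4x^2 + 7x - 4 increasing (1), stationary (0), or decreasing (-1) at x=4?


Compute f'(x) to determine behavior:
f'(x) = 8x + 7
f'(4) = 8 * 4 + 7
= 32 + 7
= 39
Since f'(4) > 0, the function is increasing (1)

1


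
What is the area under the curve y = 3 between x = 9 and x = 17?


The area under a constant function y = 3 is a rectangle.
Width = 17 - 9 = 8
Height = 3
Area = width * height
= 8 * 3
= 24

24


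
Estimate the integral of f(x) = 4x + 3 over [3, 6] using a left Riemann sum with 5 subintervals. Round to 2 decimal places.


Left Riemann sum uses left endpoints of each subinterval.
Interval: [3, 6], n = 5
dx = (6 - 3) / 5 = 3/5
Left endpoints: [3, 18/5, 21/5, 24/5, 27/5]
f values: [15, 87/5, 99/5, 111/5, 123/5]
Sum = dx * (sum of f values)
= 3/5 * 99
= 297/5 = 59.40

59.40


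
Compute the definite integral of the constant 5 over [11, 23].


The integral of a constant k over [a, b] equals k * (b - a).
integral from 11 to 23 of 5 dx
= 5 * (23 - 11)
= 5 * 12
= 60

60


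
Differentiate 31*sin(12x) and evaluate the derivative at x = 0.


Apply the chain rule to differentiate 31*sin(12x):
d/dx [31*sin(12x)]
= 31 * cos(12x) * d/dx(12x)
= 31 * 12 * cos(12x)
= 372 * cos(12x)
Evaluate at x = 0:
= 372 * cos(0)
= 372 * 1
= 372

372


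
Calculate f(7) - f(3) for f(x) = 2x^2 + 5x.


Net change = f(b) - f(a)
f(x) = 2x^2 + 5x
Compute f(7):
f(7) = 2 * 7^2 + 5 * 7 + 0
= 98 + 35 + 0
= 133
Compute f(3):
f(3) = 2 * 3^2 + 5 * 3 + 0
= 18 + 15 + 0
= 33
Net change = 133 - 33 = 100

100


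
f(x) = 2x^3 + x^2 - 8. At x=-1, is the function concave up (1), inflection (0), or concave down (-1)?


Concavity is determined by the sign of f''(x).
f(x) = 2x^3 + x^2 - 8
f'(x) = 6x^2 + 2x
f''(x) = 12x + 2
f''(-1) = 12 * (-1) + 2
= -12 + 2
= -10
Since f''(-1) < 0, the function is concave down (-1)

-1


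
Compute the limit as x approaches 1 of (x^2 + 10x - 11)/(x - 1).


Direct substitution gives 0/0, so we factor the numerator.
Factor: (x^2 + 10x - 11) = (x - 1)(x + 11)
Cancel the common factor (x - 1):
(x^2 + 10x - 11)/(x - 1) = (x + 11)
Now substitute x = 1:
= (1) - (-11) = 12

12


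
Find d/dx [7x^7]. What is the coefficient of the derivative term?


We apply the power rule: d/dx [ax^n] = a*n * x^(n-1)
d/dx [7x^7]
= 7 * 7 * x^(7-1)
= 49x^6
The coefficient is 49

49


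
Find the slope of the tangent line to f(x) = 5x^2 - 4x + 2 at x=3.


The slope of the tangent line equals f'(x) at the point.
f(x) = 5x^2 - 4x + 2
f'(x) = 10x - 4
At x = 3:
f'(3) = 10 * 3 - 4
= 30 - 4
= 26

26


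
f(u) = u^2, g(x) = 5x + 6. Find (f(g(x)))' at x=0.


Using the chain rule: (f(g(x)))' = f'(g(x)) * g'(x)
First, find g(0):
g(0) = 5 * 0 + 6 = 6
Next, f'(u) = 2u
And g'(x) = 5
So f'(g(0)) * g'(0)
= 2 * 6 * 5
= 60

60


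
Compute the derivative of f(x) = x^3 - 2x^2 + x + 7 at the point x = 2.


Differentiate f(x) = x^3 - 2x^2 + x + 7 term by term:
f'(x) = 3x^2 - 4x + 1
Substitute x = 2:
f'(2) = 3 * 2^2 - 4 * 2 + 1
= 12 - 8 + 1
= 5

5


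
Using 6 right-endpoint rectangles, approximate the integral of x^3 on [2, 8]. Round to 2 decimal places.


Right Riemann sum uses right endpoints of each subinterval.
Interval: [2, 8], n = 6
dx = (8 - 2) / 6 = 1
Right endpoints: [3, 4, 5, 6, 7, 8]
f values: [27, 64, 125, 216, 343, 512]
Sum = dx * (sum of f values)
= 1 * 1287
= 1287 = 1287.00

1287.00


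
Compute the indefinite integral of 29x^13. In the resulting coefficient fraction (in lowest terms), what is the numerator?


Apply the power rule for integration:
integral of ax^n dx = a/(n+1) * x^(n+1) + C
integral of 29x^13 dx
= 29/14 * x^14 + C
The coefficient in lowest terms is 29/14, and its numerator is 29

29


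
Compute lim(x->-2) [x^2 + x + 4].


Since polynomials are continuous, we use direct substitution.
lim(x->-2) of x^2 + x + 4
= 1 * (-2)^2 + 1 * (-2) + 4
= 4 - 2 + 4
= 6

6


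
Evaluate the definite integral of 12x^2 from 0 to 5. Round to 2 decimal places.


Find the antiderivative of 12x^2:
F(x) = 12/3 * x^3
Apply the Fundamental Theorem of Calculus:
F(5) - F(0)
= 12/3 * 5^3 - 12/3 * 0^3
= 12/3 * (125 - 0)
= 12/3 * 125
= 500 = 500.00

500.00


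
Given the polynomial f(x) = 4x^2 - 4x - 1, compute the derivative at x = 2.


Differentiate term by term using power and sum rules:
f(x) = 4x^2 - 4x - 1
f'(x) = 8x - 4
Substitute x = 2:
f'(2) = 8 * 2 - 4
= 16 - 4
= 12

12


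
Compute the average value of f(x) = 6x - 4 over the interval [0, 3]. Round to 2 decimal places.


Average value = 1/(b-a) * integral from a to b of f(x) dx
First compute the integral of 6x - 4:
F(x) = 3x^2 - 4x
F(3) = 3 * 9 - 4 * 3 = 15
F(0) = 3 * 0 - 4 * 0 = 0
Integral = 15 - 0 = 15
Average = 15 / (3 - 0) = 15 / 3
= 5 = 5.00

5.00


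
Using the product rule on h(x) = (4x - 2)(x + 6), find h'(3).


Let u(x) = 4x - 2 and v(x) = x + 6
u'(x) = 4
v'(x) = 1
Product rule: h'(x) = u'(x)*v(x) + u(x)*v'(x)
= 4 * (x + 6) + (4x - 2) * 1
At x = 3:
u(3) = 4 * 3 - 2 = 10
v(3) = 1 * 3 + 6 = 9
h'(3) = 4 * 9 + 10 * 1
= 36 + 10
= 46

46


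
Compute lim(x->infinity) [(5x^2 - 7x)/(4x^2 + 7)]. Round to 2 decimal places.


For limits at infinity with equal-degree polynomials,
we compare leading coefficients.
Numerator leading term: 5x^2
Denominator leading term: 4x^2
Divide both by x^2:
lim = (5 - 7/x) / (4 + 7/x^2)
As x -> infinity, the 1/x and 1/x^2 terms vanish:
= 5/4 = 1.25

1.25


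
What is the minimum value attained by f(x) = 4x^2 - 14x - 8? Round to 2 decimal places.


For a quadratic f(x) = ax^2 + bx + c with a > 0, the minimum is at the vertex.
Vertex x-coordinate: x = -b/(2a)
x = -(-14) / (2 * 4)
x = 14/8 = 7/4
Substitute back to find the minimum value:
f(7/4) = 4 * (7/4)^2 - 14 * (7/4) - 8
= 49/4 - 49/2 - 8
= -81/4 = -20.25

-20.25


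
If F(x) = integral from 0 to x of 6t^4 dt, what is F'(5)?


By the Fundamental Theorem of Calculus (Part 1):
If F(x) = integral from 0 to x of f(t) dt, then F'(x) = f(x)
Here f(t) = 6t^4
So F'(x) = 6x^4
Evaluate at x = 5:
F'(5) = 6 * 5^4
= 6 * 625
= 3750

3750


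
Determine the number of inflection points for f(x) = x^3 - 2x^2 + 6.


Inflection points occur where f''(x) = 0 and concavity changes.
f(x) = x^3 - 2x^2 + 6
f'(x) = 3x^2 - 4x
f''(x) = 6x - 4
Set f''(x) = 0:
6x - 4 = 0
x = 4 / 6 = 2/3
Since f''(x) is linear (degree 1), it changes sign at this point.
Therefore there is exactly 1 inflection point.

1


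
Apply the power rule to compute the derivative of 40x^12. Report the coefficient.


We apply the power rule: d/dx [ax^n] = a*n * x^(n-1)
d/dx [40x^12]
= 40 * 12 * x^(12-1)
= 480x^11
The coefficient is 480

480


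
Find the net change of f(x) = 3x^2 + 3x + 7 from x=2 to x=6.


Net change = f(b) - f(a)
f(x) = 3x^2 + 3x + 7
Compute f(6):
f(6) = 3 * 6^2 + 3 * 6 + 7
= 108 + 18 + 7
= 133
Compute f(2):
f(2) = 3 * 2^2 + 3 * 2 + 7
= 12 + 6 + 7
= 25
Net change = 133 - 25 = 108

108


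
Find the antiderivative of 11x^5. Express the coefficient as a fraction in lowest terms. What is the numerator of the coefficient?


Apply the power rule for integration:
integral of ax^n dx = a/(n+1) * x^(n+1) + C
integral of 11x^5 dx
= 11/6 * x^6 + C
The coefficient in lowest terms is 11/6, and its numerator is 11

11
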